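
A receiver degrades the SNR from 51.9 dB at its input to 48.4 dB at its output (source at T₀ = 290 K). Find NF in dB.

3.5 dB

NF (dB) = SNR_in(dB) − SNR_out(dB) when the source is at T₀
NF = 51.9 − 48.4 = 3.5 dB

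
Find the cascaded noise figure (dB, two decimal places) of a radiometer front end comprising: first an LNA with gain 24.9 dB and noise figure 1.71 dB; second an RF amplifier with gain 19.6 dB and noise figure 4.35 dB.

1.73 dB

Convert to linear (a loss of L dB is a gain of −L dB): F_i = 10^(NF_i/10), G_i = 10^(G_i,dB/10)
  Stage 1: F_1 = 10^(1.71/10) = 1.483, G_1 = 10^(24.9/10) = 309.0
  Stage 2: F_2 = 10^(4.35/10) = 2.723, G_2 = 10^(19.6/10) = 91.20
Friis cascade:
  F = 1.483 + (2.723 − 1)/309.0 = 1.488
NF = 10 log₁₀(1.488) = 1.73 dB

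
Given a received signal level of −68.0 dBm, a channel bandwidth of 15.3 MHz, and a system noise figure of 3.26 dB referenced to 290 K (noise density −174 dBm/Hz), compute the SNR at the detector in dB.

Noise floor: N = −174 + 10 log₁₀(B) + NF
10 log₁₀(1.53×10⁷) = 71.85 dB
N = −174 + 71.85 + 3.26 = −98.89 dBm
SNR = P_sig − N = −68.0 − (−98.89) = 30.89 dB → 30.9 dB

30.9 dB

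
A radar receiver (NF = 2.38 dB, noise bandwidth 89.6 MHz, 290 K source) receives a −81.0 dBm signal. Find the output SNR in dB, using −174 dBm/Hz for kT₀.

11.1 dB

Noise floor: N = −174 + 10 log₁₀(B) + NF
10 log₁₀(8.96×10⁷) = 79.52 dB
N = −174 + 79.52 + 2.38 = −92.10 dBm
SNR = P_sig − N = −81.0 − (−92.10) = 11.10 dB → 11.1 dB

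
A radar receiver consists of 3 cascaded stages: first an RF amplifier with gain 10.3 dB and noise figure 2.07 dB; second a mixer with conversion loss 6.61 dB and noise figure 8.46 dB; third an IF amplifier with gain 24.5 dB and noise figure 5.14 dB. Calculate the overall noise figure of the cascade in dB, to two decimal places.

4.97 dB

Convert to linear (a loss of L dB is a gain of −L dB): F_i = 10^(NF_i/10), G_i = 10^(G_i,dB/10)
  Stage 1: F_1 = 10^(2.07/10) = 1.611, G_1 = 10^(10.3/10) = 10.72
  Stage 2: F_2 = 10^(8.46/10) = 7.015, G_2 = 10^(−6.61/10) = 0.2183
  Stage 3: F_3 = 10^(5.14/10) = 3.266, G_3 = 10^(24.5/10) = 281.8
Friis cascade:
  F = 1.611 + (7.015 − 1)/10.72 + (3.266 − 1)/2.339 = 3.141
NF = 10 log₁₀(3.141) = 4.97 dB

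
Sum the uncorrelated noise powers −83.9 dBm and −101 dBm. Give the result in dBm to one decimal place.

−83.8 dBm

Convert to linear, add, convert back:
P₁ = 4.07×10⁻¹² W, P₂ = 7.94×10⁻¹⁴ W
P_tot = 4.15×10⁻¹² W → 10 log₁₀(P_tot / 10⁻³) = −83.8 dBm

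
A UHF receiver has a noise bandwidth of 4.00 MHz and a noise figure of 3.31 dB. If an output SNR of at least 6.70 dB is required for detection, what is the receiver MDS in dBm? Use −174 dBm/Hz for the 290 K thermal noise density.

Sensitivity = −174 + 10 log₁₀(B) + NF + SNR_min
= −174 + 66.02 + 3.31 + 6.70
= −97.97 dBm → −98.0 dBm

−98.0 dBm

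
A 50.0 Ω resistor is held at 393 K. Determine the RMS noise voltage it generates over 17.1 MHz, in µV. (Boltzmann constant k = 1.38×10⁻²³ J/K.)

4.31 µV

V_n = √(4kTRB)
4kTRB = 4 × 1.38×10⁻²³ × 393 × 5.00×10¹ × 1.71×10⁷ = 1.85×10⁻¹¹ V²
V_n = √(1.85×10⁻¹¹) = 4.31×10⁻⁶ V = 4.31 µV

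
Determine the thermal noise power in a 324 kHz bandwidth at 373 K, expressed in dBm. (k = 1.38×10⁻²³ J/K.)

P_n = kTB = 1.38×10⁻²³ × 373 × 3.24×10⁵ = 1.67×10⁻¹⁵ W
In dBm: 10 log₁₀(1.67×10⁻¹⁵ / 10⁻³) = −117.8 dBm

−117.8 dBm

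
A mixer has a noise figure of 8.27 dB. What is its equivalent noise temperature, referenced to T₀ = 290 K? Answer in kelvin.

1657 K

F = 10^(8.27/10) = 6.71429
T_e = (F − 1)·T₀ = (6.71429 − 1) × 290 = 1657 K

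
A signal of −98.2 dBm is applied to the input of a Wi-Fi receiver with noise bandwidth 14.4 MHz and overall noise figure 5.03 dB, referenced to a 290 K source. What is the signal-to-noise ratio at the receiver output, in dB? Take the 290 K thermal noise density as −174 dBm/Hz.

−0.8 dB

Noise floor: N = −174 + 10 log₁₀(B) + NF
10 log₁₀(1.44×10⁷) = 71.58 dB
N = −174 + 71.58 + 5.03 = −97.39 dBm
SNR = P_sig − N = −98.2 − (−97.39) = −0.81 dB → −0.8 dB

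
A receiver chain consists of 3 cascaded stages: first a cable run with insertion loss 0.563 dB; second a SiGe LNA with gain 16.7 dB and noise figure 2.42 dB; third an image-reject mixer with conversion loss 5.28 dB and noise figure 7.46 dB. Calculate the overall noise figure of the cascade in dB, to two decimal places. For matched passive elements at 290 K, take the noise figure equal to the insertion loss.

3.22 dB

Convert to linear (a loss of L dB is a gain of −L dB): F_i = 10^(NF_i/10), G_i = 10^(G_i,dB/10)
  Stage 1: F_1 = 10^(0.563/10) = 1.138, G_1 = 10^(−0.563/10) = 0.8784
  Stage 2: F_2 = 10^(2.42/10) = 1.746, G_2 = 10^(16.7/10) = 46.77
  Stage 3: F_3 = 10^(7.46/10) = 5.572, G_3 = 10^(−5.28/10) = 0.2965
Friis cascade:
  F = 1.138 + (1.746 − 1)/0.8784 + (5.572 − 1)/41.09 = 2.099
NF = 10 log₁₀(2.099) = 3.22 dB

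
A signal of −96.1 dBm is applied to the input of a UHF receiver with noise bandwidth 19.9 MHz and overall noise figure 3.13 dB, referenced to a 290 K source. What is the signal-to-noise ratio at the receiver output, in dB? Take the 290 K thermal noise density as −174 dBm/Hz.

1.8 dB

Noise floor: N = −174 + 10 log₁₀(B) + NF
10 log₁₀(1.99×10⁷) = 72.99 dB
N = −174 + 72.99 + 3.13 = −97.88 dBm
SNR = P_sig − N = −96.1 − (−97.88) = 1.78 dB → 1.8 dB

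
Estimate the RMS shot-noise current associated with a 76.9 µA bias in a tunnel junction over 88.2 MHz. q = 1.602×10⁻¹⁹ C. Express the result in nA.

46.6 nA

I_n = √(2qI·B)
2qI·B = 2 × 1.602×10⁻¹⁹ × 7.69×10⁻⁵ × 8.82×10⁷ = 2.17×10⁻¹⁵ A²
I_n = √(2.17×10⁻¹⁵) = 4.66×10⁻⁸ A = 46.6 nA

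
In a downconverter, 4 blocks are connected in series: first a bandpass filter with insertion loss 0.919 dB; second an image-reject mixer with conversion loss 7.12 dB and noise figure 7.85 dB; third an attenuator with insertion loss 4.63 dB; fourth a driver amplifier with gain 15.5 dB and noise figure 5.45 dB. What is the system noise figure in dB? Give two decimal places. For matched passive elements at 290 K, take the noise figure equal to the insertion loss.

18.20 dB

Convert to linear (a loss of L dB is a gain of −L dB): F_i = 10^(NF_i/10), G_i = 10^(G_i,dB/10)
  Stage 1: F_1 = 10^(0.919/10) = 1.236, G_1 = 10^(−0.919/10) = 0.8093
  Stage 2: F_2 = 10^(7.85/10) = 6.095, G_2 = 10^(−7.12/10) = 0.1941
  Stage 3: F_3 = 10^(4.63/10) = 2.904, G_3 = 10^(−4.63/10) = 0.3443
  Stage 4: F_4 = 10^(5.45/10) = 3.508, G_4 = 10^(15.5/10) = 35.48
Friis cascade:
  F = 1.236 + (6.095 − 1)/0.8093 + (2.904 − 1)/0.1571 + (3.508 − 1)/0.05409 = 66.01
NF = 10 log₁₀(66.01) = 18.20 dB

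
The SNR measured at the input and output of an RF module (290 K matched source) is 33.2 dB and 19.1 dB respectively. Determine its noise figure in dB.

NF (dB) = SNR_in(dB) − SNR_out(dB) when the source is at T₀
NF = 33.2 − 19.1 = 14.1 dB

14.1 dB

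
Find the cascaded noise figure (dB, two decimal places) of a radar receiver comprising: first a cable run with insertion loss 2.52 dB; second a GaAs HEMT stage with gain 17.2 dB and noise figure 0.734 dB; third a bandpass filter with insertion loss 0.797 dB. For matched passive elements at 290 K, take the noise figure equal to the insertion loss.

3.27 dB

Convert to linear (a loss of L dB is a gain of −L dB): F_i = 10^(NF_i/10), G_i = 10^(G_i,dB/10)
  Stage 1: F_1 = 10^(2.52/10) = 1.786, G_1 = 10^(−2.52/10) = 0.5598
  Stage 2: F_2 = 10^(0.734/10) = 1.184, G_2 = 10^(17.2/10) = 52.48
  Stage 3: F_3 = 10^(0.797/10) = 1.201, G_3 = 10^(−0.797/10) = 0.8323
Friis cascade:
  F = 1.786 + (1.184 − 1)/0.5598 + (1.201 − 1)/29.38 = 2.122
NF = 10 log₁₀(2.122) = 3.27 dB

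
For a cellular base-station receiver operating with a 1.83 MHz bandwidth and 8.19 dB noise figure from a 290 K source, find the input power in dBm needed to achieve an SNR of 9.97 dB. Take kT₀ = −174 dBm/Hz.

−93.2 dBm

Sensitivity = −174 + 10 log₁₀(B) + NF + SNR_min
= −174 + 62.62 + 8.19 + 9.97
= −93.22 dBm → −93.2 dBm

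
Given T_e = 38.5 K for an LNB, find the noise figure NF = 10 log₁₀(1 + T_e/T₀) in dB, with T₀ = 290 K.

0.541 dB

F = 1 + T_e/T₀ = 1 + 38.5/290 = 1.13276
NF = 10 log₁₀(1.13276) = 0.541 dB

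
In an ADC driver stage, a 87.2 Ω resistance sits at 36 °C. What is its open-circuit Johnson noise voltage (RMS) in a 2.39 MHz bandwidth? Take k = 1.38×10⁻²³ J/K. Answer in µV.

T = 36 °C + 273.15 = 309.15 K
V_n = √(4kTRB)
4kTRB = 4 × 1.38×10⁻²³ × 309.15 × 8.72×10¹ × 2.39×10⁶ = 3.56×10⁻¹² V²
V_n = √(3.56×10⁻¹²) = 1.89×10⁻⁶ V = 1.89 µV

1.89 µV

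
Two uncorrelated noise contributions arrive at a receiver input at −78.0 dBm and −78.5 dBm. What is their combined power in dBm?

−75.2 dBm

Convert to linear, add, convert back:
P₁ = 1.58×10⁻¹¹ W, P₂ = 1.41×10⁻¹¹ W
P_tot = 3.00×10⁻¹¹ W → 10 log₁₀(P_tot / 10⁻³) = −75.2 dBm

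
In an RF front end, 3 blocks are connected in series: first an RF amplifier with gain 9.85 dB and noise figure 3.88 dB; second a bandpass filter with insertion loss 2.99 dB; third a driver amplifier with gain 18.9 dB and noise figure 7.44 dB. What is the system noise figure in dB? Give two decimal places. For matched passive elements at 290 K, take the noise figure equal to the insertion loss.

5.42 dB

Convert to linear (a loss of L dB is a gain of −L dB): F_i = 10^(NF_i/10), G_i = 10^(G_i,dB/10)
  Stage 1: F_1 = 10^(3.88/10) = 2.443, G_1 = 10^(9.85/10) = 9.661
  Stage 2: F_2 = 10^(2.99/10) = 1.991, G_2 = 10^(−2.99/10) = 0.5023
  Stage 3: F_3 = 10^(7.44/10) = 5.546, G_3 = 10^(18.9/10) = 77.62
Friis cascade:
  F = 2.443 + (1.991 − 1)/9.661 + (5.546 − 1)/4.853 = 3.483
NF = 10 log₁₀(3.483) = 5.42 dB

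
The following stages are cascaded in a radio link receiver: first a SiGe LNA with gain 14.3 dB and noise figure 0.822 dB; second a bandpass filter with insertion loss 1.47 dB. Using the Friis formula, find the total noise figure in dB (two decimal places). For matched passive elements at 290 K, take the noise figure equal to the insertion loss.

0.88 dB

Convert to linear (a loss of L dB is a gain of −L dB): F_i = 10^(NF_i/10), G_i = 10^(G_i,dB/10)
  Stage 1: F_1 = 10^(0.822/10) = 1.208, G_1 = 10^(14.3/10) = 26.92
  Stage 2: F_2 = 10^(1.47/10) = 1.403, G_2 = 10^(−1.47/10) = 0.7129
Friis cascade:
  F = 1.208 + (1.403 − 1)/26.92 = 1.223
NF = 10 log₁₀(1.223) = 0.88 dB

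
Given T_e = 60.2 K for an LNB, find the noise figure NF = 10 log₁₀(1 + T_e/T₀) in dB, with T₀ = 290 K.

F = 1 + T_e/T₀ = 1 + 60.2/290 = 1.20759
NF = 10 log₁₀(1.20759) = 0.819 dB

0.819 dB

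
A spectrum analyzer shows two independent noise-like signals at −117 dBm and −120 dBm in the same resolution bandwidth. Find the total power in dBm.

Convert to linear, add, convert back:
P₁ = 2.00×10⁻¹⁵ W, P₂ = 1.00×10⁻¹⁵ W
P_tot = 3.00×10⁻¹⁵ W → 10 log₁₀(P_tot / 10⁻³) = −115.2 dBm

−115.2 dBm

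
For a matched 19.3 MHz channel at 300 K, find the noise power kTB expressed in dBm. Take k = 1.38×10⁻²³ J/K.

−101.0 dBm

P_n = kTB = 1.38×10⁻²³ × 300 × 1.93×10⁷ = 7.99×10⁻¹⁴ W
In dBm: 10 log₁₀(7.99×10⁻¹⁴ / 10⁻³) = −101.0 dBm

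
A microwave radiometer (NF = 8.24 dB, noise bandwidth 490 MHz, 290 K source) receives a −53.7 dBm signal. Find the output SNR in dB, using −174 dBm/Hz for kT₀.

Noise floor: N = −174 + 10 log₁₀(B) + NF
10 log₁₀(4.90×10⁸) = 86.9 dB
N = −174 + 86.9 + 8.24 = −78.86 dBm
SNR = P_sig − N = −53.7 − (−78.86) = 25.16 dB → 25.2 dB

25.2 dB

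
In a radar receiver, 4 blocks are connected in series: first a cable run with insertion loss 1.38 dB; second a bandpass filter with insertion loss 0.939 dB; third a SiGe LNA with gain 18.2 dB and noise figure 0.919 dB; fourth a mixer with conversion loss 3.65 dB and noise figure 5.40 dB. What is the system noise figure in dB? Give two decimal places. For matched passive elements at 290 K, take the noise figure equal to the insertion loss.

3.37 dB

Convert to linear (a loss of L dB is a gain of −L dB): F_i = 10^(NF_i/10), G_i = 10^(G_i,dB/10)
  Stage 1: F_1 = 10^(1.38/10) = 1.374, G_1 = 10^(−1.38/10) = 0.7278
  Stage 2: F_2 = 10^(0.939/10) = 1.241, G_2 = 10^(−0.939/10) = 0.8056
  Stage 3: F_3 = 10^(0.919/10) = 1.236, G_3 = 10^(18.2/10) = 66.07
  Stage 4: F_4 = 10^(5.40/10) = 3.467, G_4 = 10^(−3.65/10) = 0.4315
Friis cascade:
  F = 1.374 + (1.241 − 1)/0.7278 + (1.236 − 1)/0.5863 + (3.467 − 1)/38.73 = 2.171
NF = 10 log₁₀(2.171) = 3.37 dB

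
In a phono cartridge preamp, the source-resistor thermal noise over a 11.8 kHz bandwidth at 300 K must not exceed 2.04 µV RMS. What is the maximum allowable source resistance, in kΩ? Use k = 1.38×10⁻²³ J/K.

21.3 kΩ

Johnson–Nyquist: V_n = √(4kTRB) ⇒ R = V_n² / (4kTB)
4kTB = 4 × 1.38×10⁻²³ × 300 × 1.18×10⁴ = 1.95×10⁻¹⁶
R = (2.04×10⁻⁶)² / 1.95×10⁻¹⁶ = 2.13×10⁴ Ω = 21.3 kΩ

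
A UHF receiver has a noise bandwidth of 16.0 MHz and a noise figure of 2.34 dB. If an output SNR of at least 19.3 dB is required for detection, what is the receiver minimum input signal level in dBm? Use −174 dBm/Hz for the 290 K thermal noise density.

−80.3 dBm

Sensitivity = −174 + 10 log₁₀(B) + NF + SNR_min
= −174 + 72.04 + 2.34 + 19.3
= −80.32 dBm → −80.3 dBm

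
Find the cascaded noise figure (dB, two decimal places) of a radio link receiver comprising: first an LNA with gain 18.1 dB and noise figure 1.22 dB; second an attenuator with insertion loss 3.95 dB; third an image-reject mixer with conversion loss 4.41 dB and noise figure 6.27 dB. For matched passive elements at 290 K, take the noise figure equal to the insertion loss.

Convert to linear (a loss of L dB is a gain of −L dB): F_i = 10^(NF_i/10), G_i = 10^(G_i,dB/10)
  Stage 1: F_1 = 10^(1.22/10) = 1.324, G_1 = 10^(18.1/10) = 64.57
  Stage 2: F_2 = 10^(3.95/10) = 2.483, G_2 = 10^(−3.95/10) = 0.4027
  Stage 3: F_3 = 10^(6.27/10) = 4.236, G_3 = 10^(−4.41/10) = 0.3622
Friis cascade:
  F = 1.324 + (2.483 − 1)/64.57 + (4.236 − 1)/26.00 = 1.472
NF = 10 log₁₀(1.472) = 1.68 dB

1.68 dB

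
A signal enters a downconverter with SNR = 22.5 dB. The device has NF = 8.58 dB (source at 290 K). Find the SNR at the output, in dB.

13.92 dB

By definition F = SNR_in/SNR_out, so in dB: SNR_out = SNR_in − NF
SNR_out = 22.5 − 8.58 = 13.92 dB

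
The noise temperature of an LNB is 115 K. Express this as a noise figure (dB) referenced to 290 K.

F = 1 + T_e/T₀ = 1 + 115/290 = 1.39655
NF = 10 log₁₀(1.39655) = 1.45 dB

1.45 dB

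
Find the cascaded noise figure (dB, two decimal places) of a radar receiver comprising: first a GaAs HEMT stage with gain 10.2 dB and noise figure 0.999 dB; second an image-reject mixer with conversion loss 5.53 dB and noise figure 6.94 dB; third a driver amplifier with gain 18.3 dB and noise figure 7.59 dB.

5.12 dB

Convert to linear (a loss of L dB is a gain of −L dB): F_i = 10^(NF_i/10), G_i = 10^(G_i,dB/10)
  Stage 1: F_1 = 10^(0.999/10) = 1.259, G_1 = 10^(10.2/10) = 10.47
  Stage 2: F_2 = 10^(6.94/10) = 4.943, G_2 = 10^(−5.53/10) = 0.2799
  Stage 3: F_3 = 10^(7.59/10) = 5.741, G_3 = 10^(18.3/10) = 67.61
Friis cascade:
  F = 1.259 + (4.943 − 1)/10.47 + (5.741 − 1)/2.931 = 3.253
NF = 10 log₁₀(3.253) = 5.12 dB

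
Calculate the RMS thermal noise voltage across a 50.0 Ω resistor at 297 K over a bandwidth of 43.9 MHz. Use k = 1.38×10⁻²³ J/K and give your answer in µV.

V_n = √(4kTRB)
4kTRB = 4 × 1.38×10⁻²³ × 297 × 5.00×10¹ × 4.39×10⁷ = 3.60×10⁻¹¹ V²
V_n = √(3.60×10⁻¹¹) = 6.00×10⁻⁶ V = 6.00 µV

6.00 µV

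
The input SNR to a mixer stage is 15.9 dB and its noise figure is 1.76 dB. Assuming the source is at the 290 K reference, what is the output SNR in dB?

14.14 dB

By definition F = SNR_in/SNR_out, so in dB: SNR_out = SNR_in − NF
SNR_out = 15.9 − 1.76 = 14.14 dB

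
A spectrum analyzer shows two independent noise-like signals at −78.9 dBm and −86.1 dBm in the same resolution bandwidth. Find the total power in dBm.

Convert to linear, add, convert back:
P₁ = 1.29×10⁻¹¹ W, P₂ = 2.45×10⁻¹² W
P_tot = 1.53×10⁻¹¹ W → 10 log₁₀(P_tot / 10⁻³) = −78.1 dBm

−78.1 dBm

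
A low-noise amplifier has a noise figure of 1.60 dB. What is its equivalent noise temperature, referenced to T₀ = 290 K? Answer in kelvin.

F = 10^(1.60/10) = 1.44544
T_e = (F − 1)·T₀ = (1.44544 − 1) × 290 = 129 K

129 K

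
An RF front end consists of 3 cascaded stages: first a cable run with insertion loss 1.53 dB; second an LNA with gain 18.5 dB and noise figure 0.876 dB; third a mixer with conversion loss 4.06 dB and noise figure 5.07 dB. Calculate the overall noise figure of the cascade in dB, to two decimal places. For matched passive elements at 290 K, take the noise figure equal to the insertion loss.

2.52 dB

Convert to linear (a loss of L dB is a gain of −L dB): F_i = 10^(NF_i/10), G_i = 10^(G_i,dB/10)
  Stage 1: F_1 = 10^(1.53/10) = 1.422, G_1 = 10^(−1.53/10) = 0.7031
  Stage 2: F_2 = 10^(0.876/10) = 1.223, G_2 = 10^(18.5/10) = 70.79
  Stage 3: F_3 = 10^(5.07/10) = 3.214, G_3 = 10^(−4.06/10) = 0.3926
Friis cascade:
  F = 1.422 + (1.223 − 1)/0.7031 + (3.214 − 1)/49.77 = 1.785
NF = 10 log₁₀(1.785) = 2.52 dB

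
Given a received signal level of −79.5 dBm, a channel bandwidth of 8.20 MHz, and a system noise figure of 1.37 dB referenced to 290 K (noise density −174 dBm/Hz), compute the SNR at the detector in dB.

Noise floor: N = −174 + 10 log₁₀(B) + NF
10 log₁₀(8.20×10⁶) = 69.14 dB
N = −174 + 69.14 + 1.37 = −103.49 dBm
SNR = P_sig − N = −79.5 − (−103.49) = 23.99 dB → 24.0 dB

24.0 dB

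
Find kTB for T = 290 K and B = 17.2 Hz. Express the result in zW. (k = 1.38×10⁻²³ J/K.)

68.8 zW

P_n = kTB = 1.38×10⁻²³ × 290 × 1.72×10¹ = 6.88×10⁻²⁰ W = 68.8 zW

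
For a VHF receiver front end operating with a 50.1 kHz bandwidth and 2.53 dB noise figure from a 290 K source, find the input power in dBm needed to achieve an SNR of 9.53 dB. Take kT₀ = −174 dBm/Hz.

−114.9 dBm

Sensitivity = −174 + 10 log₁₀(B) + NF + SNR_min
= −174 + 47 + 2.53 + 9.53
= −114.94 dBm → −114.9 dBm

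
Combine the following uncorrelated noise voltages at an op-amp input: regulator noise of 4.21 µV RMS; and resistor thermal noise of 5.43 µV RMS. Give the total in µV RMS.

Uncorrelated sources add in power (mean-square): V_tot = √(ΣV_i²)
V_tot = √[(4.21×10⁻⁶)² + (5.43×10⁻⁶)²] = 6.87×10⁻⁶ V = 6.87 µV

6.87 µV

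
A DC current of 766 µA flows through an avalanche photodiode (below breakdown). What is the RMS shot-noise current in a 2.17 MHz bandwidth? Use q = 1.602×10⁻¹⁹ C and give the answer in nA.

I_n = √(2qI·B)
2qI·B = 2 × 1.602×10⁻¹⁹ × 7.66×10⁻⁴ × 2.17×10⁶ = 5.33×10⁻¹⁶ A²
I_n = √(5.33×10⁻¹⁶) = 2.31×10⁻⁸ A = 23.1 nA

23.1 nA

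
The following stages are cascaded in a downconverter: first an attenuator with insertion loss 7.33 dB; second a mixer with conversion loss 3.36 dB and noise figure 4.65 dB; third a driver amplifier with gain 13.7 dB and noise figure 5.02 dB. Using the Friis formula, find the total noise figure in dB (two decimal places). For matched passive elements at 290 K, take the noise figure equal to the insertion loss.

Convert to linear (a loss of L dB is a gain of −L dB): F_i = 10^(NF_i/10), G_i = 10^(G_i,dB/10)
  Stage 1: F_1 = 10^(7.33/10) = 5.408, G_1 = 10^(−7.33/10) = 0.1849
  Stage 2: F_2 = 10^(4.65/10) = 2.917, G_2 = 10^(−3.36/10) = 0.4613
  Stage 3: F_3 = 10^(5.02/10) = 3.177, G_3 = 10^(13.7/10) = 23.44
Friis cascade:
  F = 5.408 + (2.917 − 1)/0.1849 + (3.177 − 1)/0.08531 = 41.29
NF = 10 log₁₀(41.29) = 16.16 dB

16.16 dB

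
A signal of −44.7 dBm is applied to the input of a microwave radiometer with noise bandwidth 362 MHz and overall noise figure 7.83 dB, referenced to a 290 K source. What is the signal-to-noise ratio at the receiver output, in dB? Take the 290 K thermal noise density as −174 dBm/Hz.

35.9 dB

Noise floor: N = −174 + 10 log₁₀(B) + NF
10 log₁₀(3.62×10⁸) = 85.59 dB
N = −174 + 85.59 + 7.83 = −80.58 dBm
SNR = P_sig − N = −44.7 − (−80.58) = 35.88 dB → 35.9 dB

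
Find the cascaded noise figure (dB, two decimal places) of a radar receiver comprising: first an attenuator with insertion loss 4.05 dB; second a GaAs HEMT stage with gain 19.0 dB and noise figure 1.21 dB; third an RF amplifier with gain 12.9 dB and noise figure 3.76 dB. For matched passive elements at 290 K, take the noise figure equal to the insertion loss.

Convert to linear (a loss of L dB is a gain of −L dB): F_i = 10^(NF_i/10), G_i = 10^(G_i,dB/10)
  Stage 1: F_1 = 10^(4.05/10) = 2.541, G_1 = 10^(−4.05/10) = 0.3936
  Stage 2: F_2 = 10^(1.21/10) = 1.321, G_2 = 10^(19.0/10) = 79.43
  Stage 3: F_3 = 10^(3.76/10) = 2.377, G_3 = 10^(12.9/10) = 19.50
Friis cascade:
  F = 2.541 + (1.321 − 1)/0.3936 + (2.377 − 1)/31.26 = 3.401
NF = 10 log₁₀(3.401) = 5.32 dB

5.32 dB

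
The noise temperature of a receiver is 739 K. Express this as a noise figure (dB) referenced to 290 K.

5.50 dB

F = 1 + T_e/T₀ = 1 + 739/290 = 3.54828
NF = 10 log₁₀(3.54828) = 5.50 dB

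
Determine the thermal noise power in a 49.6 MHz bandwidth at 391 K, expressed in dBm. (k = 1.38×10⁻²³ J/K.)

P_n = kTB = 1.38×10⁻²³ × 391 × 4.96×10⁷ = 2.68×10⁻¹³ W
In dBm: 10 log₁₀(2.68×10⁻¹³ / 10⁻³) = −95.7 dBm

−95.7 dBm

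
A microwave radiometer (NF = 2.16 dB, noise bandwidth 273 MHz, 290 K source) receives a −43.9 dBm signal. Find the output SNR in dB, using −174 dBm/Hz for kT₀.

Noise floor: N = −174 + 10 log₁₀(B) + NF
10 log₁₀(2.73×10⁸) = 84.36 dB
N = −174 + 84.36 + 2.16 = −87.48 dBm
SNR = P_sig − N = −43.9 − (−87.48) = 43.58 dB → 43.6 dB

43.6 dB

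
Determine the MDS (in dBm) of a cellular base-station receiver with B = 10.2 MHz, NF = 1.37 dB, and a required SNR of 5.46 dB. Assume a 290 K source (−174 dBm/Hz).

−97.1 dBm

Sensitivity = −174 + 10 log₁₀(B) + NF + SNR_min
= −174 + 70.09 + 1.37 + 5.46
= −97.08 dBm → −97.1 dBm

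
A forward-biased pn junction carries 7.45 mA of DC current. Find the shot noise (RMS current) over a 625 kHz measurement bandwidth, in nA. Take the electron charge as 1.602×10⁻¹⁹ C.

I_n = √(2qI·B)
2qI·B = 2 × 1.602×10⁻¹⁹ × 7.45×10⁻³ × 6.25×10⁵ = 1.49×10⁻¹⁵ A²
I_n = √(1.49×10⁻¹⁵) = 3.86×10⁻⁸ A = 38.6 nA

38.6 nA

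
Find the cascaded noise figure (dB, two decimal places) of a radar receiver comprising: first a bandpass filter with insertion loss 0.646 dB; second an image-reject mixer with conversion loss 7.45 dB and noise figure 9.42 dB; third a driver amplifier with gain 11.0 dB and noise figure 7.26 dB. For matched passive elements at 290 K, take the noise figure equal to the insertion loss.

15.80 dB

Convert to linear (a loss of L dB is a gain of −L dB): F_i = 10^(NF_i/10), G_i = 10^(G_i,dB/10)
  Stage 1: F_1 = 10^(0.646/10) = 1.160, G_1 = 10^(−0.646/10) = 0.8618
  Stage 2: F_2 = 10^(9.42/10) = 8.750, G_2 = 10^(−7.45/10) = 0.1799
  Stage 3: F_3 = 10^(7.26/10) = 5.321, G_3 = 10^(11.0/10) = 12.59
Friis cascade:
  F = 1.160 + (8.750 − 1)/0.8618 + (5.321 − 1)/0.1550 = 38.03
NF = 10 log₁₀(38.03) = 15.80 dB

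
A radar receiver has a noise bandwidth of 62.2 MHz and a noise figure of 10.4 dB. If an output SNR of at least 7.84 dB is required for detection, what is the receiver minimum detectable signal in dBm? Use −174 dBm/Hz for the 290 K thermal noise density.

Sensitivity = −174 + 10 log₁₀(B) + NF + SNR_min
= −174 + 77.94 + 10.4 + 7.84
= −77.82 dBm → −77.8 dBm

−77.8 dBm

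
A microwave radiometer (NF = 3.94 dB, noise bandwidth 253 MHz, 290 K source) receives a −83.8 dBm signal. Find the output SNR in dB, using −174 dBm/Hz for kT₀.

2.2 dB

Noise floor: N = −174 + 10 log₁₀(B) + NF
10 log₁₀(2.53×10⁸) = 84.03 dB
N = −174 + 84.03 + 3.94 = −86.03 dBm
SNR = P_sig − N = −83.8 − (−86.03) = 2.23 dB → 2.2 dB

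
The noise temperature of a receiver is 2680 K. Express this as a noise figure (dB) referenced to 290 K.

F = 1 + T_e/T₀ = 1 + 2680/290 = 10.2414
NF = 10 log₁₀(10.2414) = 10.10 dB

10.10 dB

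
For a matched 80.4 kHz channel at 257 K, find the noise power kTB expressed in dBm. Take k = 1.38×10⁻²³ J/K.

−125.4 dBm

P_n = kTB = 1.38×10⁻²³ × 257 × 8.04×10⁴ = 2.85×10⁻¹⁶ W
In dBm: 10 log₁₀(2.85×10⁻¹⁶ / 10⁻³) = −125.4 dBm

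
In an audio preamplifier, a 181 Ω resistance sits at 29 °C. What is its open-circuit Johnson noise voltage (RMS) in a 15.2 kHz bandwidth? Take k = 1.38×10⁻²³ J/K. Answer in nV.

214 nV

T = 29 °C + 273.15 = 302.15 K
V_n = √(4kTRB)
4kTRB = 4 × 1.38×10⁻²³ × 302.15 × 1.81×10² × 1.52×10⁴ = 4.59×10⁻¹⁴ V²
V_n = √(4.59×10⁻¹⁴) = 2.14×10⁻⁷ V = 214 nV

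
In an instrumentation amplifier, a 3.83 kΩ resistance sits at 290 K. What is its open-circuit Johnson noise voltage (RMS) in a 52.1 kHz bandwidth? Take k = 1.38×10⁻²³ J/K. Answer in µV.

V_n = √(4kTRB)
4kTRB = 4 × 1.38×10⁻²³ × 290 × 3.83×10³ × 5.21×10⁴ = 3.19×10⁻¹² V²
V_n = √(3.19×10⁻¹²) = 1.79×10⁻⁶ V = 1.79 µV

1.79 µV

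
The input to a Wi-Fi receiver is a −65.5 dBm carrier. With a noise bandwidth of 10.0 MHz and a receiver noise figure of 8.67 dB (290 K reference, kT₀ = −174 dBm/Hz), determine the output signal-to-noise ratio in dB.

29.8 dB

Noise floor: N = −174 + 10 log₁₀(B) + NF
10 log₁₀(1.00×10⁷) = 70 dB
N = −174 + 70 + 8.67 = −95.33 dBm
SNR = P_sig − N = −65.5 − (−95.33) = 29.83 dB → 29.8 dB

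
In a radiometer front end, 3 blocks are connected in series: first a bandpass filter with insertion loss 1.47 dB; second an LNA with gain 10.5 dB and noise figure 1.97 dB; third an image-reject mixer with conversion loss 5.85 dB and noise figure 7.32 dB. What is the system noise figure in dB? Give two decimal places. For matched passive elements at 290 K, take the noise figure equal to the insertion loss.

Convert to linear (a loss of L dB is a gain of −L dB): F_i = 10^(NF_i/10), G_i = 10^(G_i,dB/10)
  Stage 1: F_1 = 10^(1.47/10) = 1.403, G_1 = 10^(−1.47/10) = 0.7129
  Stage 2: F_2 = 10^(1.97/10) = 1.574, G_2 = 10^(10.5/10) = 11.22
  Stage 3: F_3 = 10^(7.32/10) = 5.395, G_3 = 10^(−5.85/10) = 0.2600
Friis cascade:
  F = 1.403 + (1.574 − 1)/0.7129 + (5.395 − 1)/7.998 = 2.758
NF = 10 log₁₀(2.758) = 4.41 dB

4.41 dB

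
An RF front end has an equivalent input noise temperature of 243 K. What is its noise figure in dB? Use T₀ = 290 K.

F = 1 + T_e/T₀ = 1 + 243/290 = 1.83793
NF = 10 log₁₀(1.83793) = 2.64 dB

2.64 dB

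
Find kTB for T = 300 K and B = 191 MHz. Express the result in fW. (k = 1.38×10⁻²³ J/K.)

791 fW

P_n = kTB = 1.38×10⁻²³ × 300 × 1.91×10⁸ = 7.91×10⁻¹³ W = 791 fW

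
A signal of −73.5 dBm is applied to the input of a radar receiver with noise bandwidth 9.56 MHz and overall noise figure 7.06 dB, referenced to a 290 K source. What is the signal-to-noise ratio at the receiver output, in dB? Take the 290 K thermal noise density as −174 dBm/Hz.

Noise floor: N = −174 + 10 log₁₀(B) + NF
10 log₁₀(9.56×10⁶) = 69.8 dB
N = −174 + 69.8 + 7.06 = −97.14 dBm
SNR = P_sig − N = −73.5 − (−97.14) = 23.64 dB → 23.6 dB

23.6 dB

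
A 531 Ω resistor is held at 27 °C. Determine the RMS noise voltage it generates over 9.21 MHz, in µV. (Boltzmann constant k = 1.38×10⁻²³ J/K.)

9.00 µV

T = 27 °C + 273.15 = 300.15 K
V_n = √(4kTRB)
4kTRB = 4 × 1.38×10⁻²³ × 300.15 × 5.31×10² × 9.21×10⁶ = 8.10×10⁻¹¹ V²
V_n = √(8.10×10⁻¹¹) = 9.00×10⁻⁶ V = 9.00 µV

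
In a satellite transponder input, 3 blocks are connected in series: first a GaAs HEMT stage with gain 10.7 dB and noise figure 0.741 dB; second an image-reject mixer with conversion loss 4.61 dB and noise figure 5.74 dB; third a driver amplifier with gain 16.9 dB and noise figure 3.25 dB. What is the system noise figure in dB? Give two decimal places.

2.29 dB

Convert to linear (a loss of L dB is a gain of −L dB): F_i = 10^(NF_i/10), G_i = 10^(G_i,dB/10)
  Stage 1: F_1 = 10^(0.741/10) = 1.186, G_1 = 10^(10.7/10) = 11.75
  Stage 2: F_2 = 10^(5.74/10) = 3.750, G_2 = 10^(−4.61/10) = 0.3459
  Stage 3: F_3 = 10^(3.25/10) = 2.113, G_3 = 10^(16.9/10) = 48.98
Friis cascade:
  F = 1.186 + (3.750 − 1)/11.75 + (2.113 − 1)/4.064 = 1.694
NF = 10 log₁₀(1.694) = 2.29 dB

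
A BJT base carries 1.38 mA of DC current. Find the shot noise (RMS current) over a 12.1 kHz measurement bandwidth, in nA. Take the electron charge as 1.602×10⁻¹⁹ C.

2.31 nA

I_n = √(2qI·B)
2qI·B = 2 × 1.602×10⁻¹⁹ × 1.38×10⁻³ × 1.21×10⁴ = 5.35×10⁻¹⁸ A²
I_n = √(5.35×10⁻¹⁸) = 2.31×10⁻⁹ A = 2.31 nA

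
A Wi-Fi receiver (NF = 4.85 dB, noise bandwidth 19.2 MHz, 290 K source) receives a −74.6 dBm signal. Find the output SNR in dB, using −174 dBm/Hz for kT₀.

Noise floor: N = −174 + 10 log₁₀(B) + NF
10 log₁₀(1.92×10⁷) = 72.83 dB
N = −174 + 72.83 + 4.85 = −96.32 dBm
SNR = P_sig − N = −74.6 − (−96.32) = 21.72 dB → 21.7 dB

21.7 dB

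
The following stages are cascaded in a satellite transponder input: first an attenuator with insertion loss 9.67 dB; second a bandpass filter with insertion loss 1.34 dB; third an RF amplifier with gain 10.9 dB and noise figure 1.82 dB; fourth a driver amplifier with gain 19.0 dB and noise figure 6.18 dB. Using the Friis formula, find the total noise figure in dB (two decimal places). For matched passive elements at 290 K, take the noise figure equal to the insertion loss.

Convert to linear (a loss of L dB is a gain of −L dB): F_i = 10^(NF_i/10), G_i = 10^(G_i,dB/10)
  Stage 1: F_1 = 10^(9.67/10) = 9.268, G_1 = 10^(−9.67/10) = 0.1079
  Stage 2: F_2 = 10^(1.34/10) = 1.361, G_2 = 10^(−1.34/10) = 0.7345
  Stage 3: F_3 = 10^(1.82/10) = 1.521, G_3 = 10^(10.9/10) = 12.30
  Stage 4: F_4 = 10^(6.18/10) = 4.150, G_4 = 10^(19.0/10) = 79.43
Friis cascade:
  F = 9.268 + (1.361 − 1)/0.1079 + (1.521 − 1)/0.07925 + (4.150 − 1)/0.9750 = 22.42
NF = 10 log₁₀(22.42) = 13.51 dB

13.51 dB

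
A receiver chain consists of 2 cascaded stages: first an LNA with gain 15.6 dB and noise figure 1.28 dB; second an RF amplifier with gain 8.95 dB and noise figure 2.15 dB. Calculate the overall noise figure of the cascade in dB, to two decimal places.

Convert to linear (a loss of L dB is a gain of −L dB): F_i = 10^(NF_i/10), G_i = 10^(G_i,dB/10)
  Stage 1: F_1 = 10^(1.28/10) = 1.343, G_1 = 10^(15.6/10) = 36.31
  Stage 2: F_2 = 10^(2.15/10) = 1.641, G_2 = 10^(8.95/10) = 7.852
Friis cascade:
  F = 1.343 + (1.641 − 1)/36.31 = 1.360
NF = 10 log₁₀(1.360) = 1.34 dB

1.34 dB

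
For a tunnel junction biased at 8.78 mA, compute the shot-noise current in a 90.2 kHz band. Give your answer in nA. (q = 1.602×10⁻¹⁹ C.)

I_n = √(2qI·B)
2qI·B = 2 × 1.602×10⁻¹⁹ × 8.78×10⁻³ × 9.02×10⁴ = 2.54×10⁻¹⁶ A²
I_n = √(2.54×10⁻¹⁶) = 1.59×10⁻⁸ A = 15.9 nA

15.9 nA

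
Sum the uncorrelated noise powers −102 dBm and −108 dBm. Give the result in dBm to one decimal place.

−101.0 dBm

Convert to linear, add, convert back:
P₁ = 6.31×10⁻¹⁴ W, P₂ = 1.58×10⁻¹⁴ W
P_tot = 7.89×10⁻¹⁴ W → 10 log₁₀(P_tot / 10⁻³) = −101.0 dBm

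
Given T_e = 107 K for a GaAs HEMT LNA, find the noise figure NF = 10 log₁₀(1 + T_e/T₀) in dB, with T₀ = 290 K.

F = 1 + T_e/T₀ = 1 + 107/290 = 1.36897
NF = 10 log₁₀(1.36897) = 1.36 dB

1.36 dB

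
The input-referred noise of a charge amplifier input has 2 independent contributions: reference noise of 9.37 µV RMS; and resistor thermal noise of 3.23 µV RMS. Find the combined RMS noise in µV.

9.91 µV

Uncorrelated sources add in power (mean-square): V_tot = √(ΣV_i²)
V_tot = √[(9.37×10⁻⁶)² + (3.23×10⁻⁶)²] = 9.91×10⁻⁶ V = 9.91 µV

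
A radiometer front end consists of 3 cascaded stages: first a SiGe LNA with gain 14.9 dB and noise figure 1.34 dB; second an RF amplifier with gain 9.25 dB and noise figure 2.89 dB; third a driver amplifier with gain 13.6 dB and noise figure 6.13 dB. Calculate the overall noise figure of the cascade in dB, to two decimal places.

Convert to linear (a loss of L dB is a gain of −L dB): F_i = 10^(NF_i/10), G_i = 10^(G_i,dB/10)
  Stage 1: F_1 = 10^(1.34/10) = 1.361, G_1 = 10^(14.9/10) = 30.90
  Stage 2: F_2 = 10^(2.89/10) = 1.945, G_2 = 10^(9.25/10) = 8.414
  Stage 3: F_3 = 10^(6.13/10) = 4.102, G_3 = 10^(13.6/10) = 22.91
Friis cascade:
  F = 1.361 + (1.945 − 1)/30.90 + (4.102 − 1)/260.0 = 1.404
NF = 10 log₁₀(1.404) = 1.47 dB

1.47 dB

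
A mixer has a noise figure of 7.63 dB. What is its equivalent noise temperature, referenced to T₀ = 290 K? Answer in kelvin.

F = 10^(7.63/10) = 5.79429
T_e = (F − 1)·T₀ = (5.79429 − 1) × 290 = 1390 K

1390 K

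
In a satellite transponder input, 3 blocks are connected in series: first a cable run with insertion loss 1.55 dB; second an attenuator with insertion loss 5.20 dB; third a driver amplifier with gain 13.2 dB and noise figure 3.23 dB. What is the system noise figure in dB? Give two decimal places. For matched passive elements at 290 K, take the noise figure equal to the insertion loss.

9.98 dB

Convert to linear (a loss of L dB is a gain of −L dB): F_i = 10^(NF_i/10), G_i = 10^(G_i,dB/10)
  Stage 1: F_1 = 10^(1.55/10) = 1.429, G_1 = 10^(−1.55/10) = 0.6998
  Stage 2: F_2 = 10^(5.20/10) = 3.311, G_2 = 10^(−5.20/10) = 0.3020
  Stage 3: F_3 = 10^(3.23/10) = 2.104, G_3 = 10^(13.2/10) = 20.89
Friis cascade:
  F = 1.429 + (3.311 − 1)/0.6998 + (2.104 − 1)/0.2113 = 9.954
NF = 10 log₁₀(9.954) = 9.98 dB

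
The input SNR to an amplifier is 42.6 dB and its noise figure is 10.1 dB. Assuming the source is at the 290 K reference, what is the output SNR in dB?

By definition F = SNR_in/SNR_out, so in dB: SNR_out = SNR_in − NF
SNR_out = 42.6 − 10.1 = 32.5 dB

32.5 dB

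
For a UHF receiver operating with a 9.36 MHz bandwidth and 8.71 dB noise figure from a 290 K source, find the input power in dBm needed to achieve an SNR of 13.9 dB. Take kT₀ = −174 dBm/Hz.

−81.7 dBm

Sensitivity = −174 + 10 log₁₀(B) + NF + SNR_min
= −174 + 69.71 + 8.71 + 13.9
= −81.68 dBm → −81.7 dBm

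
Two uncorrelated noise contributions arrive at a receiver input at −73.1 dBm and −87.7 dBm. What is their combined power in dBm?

−73.0 dBm

Convert to linear, add, convert back:
P₁ = 4.90×10⁻¹¹ W, P₂ = 1.70×10⁻¹² W
P_tot = 5.07×10⁻¹¹ W → 10 log₁₀(P_tot / 10⁻³) = −73.0 dBm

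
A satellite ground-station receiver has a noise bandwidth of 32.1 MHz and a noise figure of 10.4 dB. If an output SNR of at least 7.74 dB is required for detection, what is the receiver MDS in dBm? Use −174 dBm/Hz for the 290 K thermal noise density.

Sensitivity = −174 + 10 log₁₀(B) + NF + SNR_min
= −174 + 75.07 + 10.4 + 7.74
= −80.79 dBm → −80.8 dBm

−80.8 dBm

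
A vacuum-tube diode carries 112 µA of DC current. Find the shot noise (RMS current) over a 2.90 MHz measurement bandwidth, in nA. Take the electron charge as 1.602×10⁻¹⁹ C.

10.2 nA

I_n = √(2qI·B)
2qI·B = 2 × 1.602×10⁻¹⁹ × 1.12×10⁻⁴ × 2.90×10⁶ = 1.04×10⁻¹⁶ A²
I_n = √(1.04×10⁻¹⁶) = 1.02×10⁻⁸ A = 10.2 nA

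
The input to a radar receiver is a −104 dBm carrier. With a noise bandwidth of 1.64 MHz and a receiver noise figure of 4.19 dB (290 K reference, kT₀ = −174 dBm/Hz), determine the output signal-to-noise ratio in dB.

3.7 dB

Noise floor: N = −174 + 10 log₁₀(B) + NF
10 log₁₀(1.64×10⁶) = 62.15 dB
N = −174 + 62.15 + 4.19 = −107.66 dBm
SNR = P_sig − N = −104 − (−107.66) = 3.66 dB → 3.7 dB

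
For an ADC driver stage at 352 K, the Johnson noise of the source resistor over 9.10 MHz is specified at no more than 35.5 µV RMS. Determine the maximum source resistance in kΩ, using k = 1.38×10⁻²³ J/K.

Johnson–Nyquist: V_n = √(4kTRB) ⇒ R = V_n² / (4kTB)
4kTB = 4 × 1.38×10⁻²³ × 352 × 9.10×10⁶ = 1.77×10⁻¹³
R = (3.55×10⁻⁵)² / 1.77×10⁻¹³ = 7.13×10³ Ω = 7.13 kΩ

7.13 kΩ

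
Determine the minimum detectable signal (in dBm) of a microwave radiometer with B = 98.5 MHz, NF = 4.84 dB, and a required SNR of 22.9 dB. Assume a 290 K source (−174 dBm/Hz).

Sensitivity = −174 + 10 log₁₀(B) + NF + SNR_min
= −174 + 79.93 + 4.84 + 22.9
= −66.33 dBm → −66.3 dBm

−66.3 dBm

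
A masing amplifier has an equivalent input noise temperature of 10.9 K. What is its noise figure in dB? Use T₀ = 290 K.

0.160 dB

F = 1 + T_e/T₀ = 1 + 10.9/290 = 1.03759
NF = 10 log₁₀(1.03759) = 0.160 dB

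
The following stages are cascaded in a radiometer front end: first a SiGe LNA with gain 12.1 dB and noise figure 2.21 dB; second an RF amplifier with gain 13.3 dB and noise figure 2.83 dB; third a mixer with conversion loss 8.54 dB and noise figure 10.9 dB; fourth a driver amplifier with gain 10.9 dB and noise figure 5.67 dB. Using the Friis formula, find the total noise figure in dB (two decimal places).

2.57 dB

Convert to linear (a loss of L dB is a gain of −L dB): F_i = 10^(NF_i/10), G_i = 10^(G_i,dB/10)
  Stage 1: F_1 = 10^(2.21/10) = 1.663, G_1 = 10^(12.1/10) = 16.22
  Stage 2: F_2 = 10^(2.83/10) = 1.919, G_2 = 10^(13.3/10) = 21.38
  Stage 3: F_3 = 10^(10.9/10) = 12.30, G_3 = 10^(−8.54/10) = 0.1400
  Stage 4: F_4 = 10^(5.67/10) = 3.690, G_4 = 10^(10.9/10) = 12.30
Friis cascade:
  F = 1.663 + (1.919 − 1)/16.22 + (12.30 − 1)/346.7 + (3.690 − 1)/48.53 = 1.808
NF = 10 log₁₀(1.808) = 2.57 dB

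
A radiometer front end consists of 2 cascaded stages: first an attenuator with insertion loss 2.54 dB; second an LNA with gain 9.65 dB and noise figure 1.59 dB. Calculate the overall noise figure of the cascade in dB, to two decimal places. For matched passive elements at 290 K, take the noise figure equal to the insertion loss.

Convert to linear (a loss of L dB is a gain of −L dB): F_i = 10^(NF_i/10), G_i = 10^(G_i,dB/10)
  Stage 1: F_1 = 10^(2.54/10) = 1.795, G_1 = 10^(−2.54/10) = 0.5572
  Stage 2: F_2 = 10^(1.59/10) = 1.442, G_2 = 10^(9.65/10) = 9.226
Friis cascade:
  F = 1.795 + (1.442 − 1)/0.5572 = 2.588
NF = 10 log₁₀(2.588) = 4.13 dB

4.13 dB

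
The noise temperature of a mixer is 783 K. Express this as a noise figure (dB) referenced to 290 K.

F = 1 + T_e/T₀ = 1 + 783/290 = 3.7
NF = 10 log₁₀(3.7) = 5.68 dB

5.68 dB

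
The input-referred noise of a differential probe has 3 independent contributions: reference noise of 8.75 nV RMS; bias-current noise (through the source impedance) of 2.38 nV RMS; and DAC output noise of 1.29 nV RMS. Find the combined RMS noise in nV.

Uncorrelated sources add in power (mean-square): V_tot = √(ΣV_i²)
V_tot = √[(8.75×10⁻⁹)² + (2.38×10⁻⁹)² + (1.29×10⁻⁹)²] = 9.16×10⁻⁹ V = 9.16 nV

9.16 nV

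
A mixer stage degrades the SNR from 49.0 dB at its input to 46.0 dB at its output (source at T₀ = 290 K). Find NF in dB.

3.0 dB

NF (dB) = SNR_in(dB) − SNR_out(dB) when the source is at T₀
NF = 49.0 − 46.0 = 3.0 dB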